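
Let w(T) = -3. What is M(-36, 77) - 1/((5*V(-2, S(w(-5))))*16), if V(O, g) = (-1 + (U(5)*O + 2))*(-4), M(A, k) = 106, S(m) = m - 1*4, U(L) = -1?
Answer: 101761/960 ≈ 106.00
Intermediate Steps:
S(m) = -4 + m (S(m) = m - 4 = -4 + m)
V(O, g) = -4 + 4*O (V(O, g) = (-1 + (-O + 2))*(-4) = (-1 + (2 - O))*(-4) = (1 - O)*(-4) = -4 + 4*O)
M(-36, 77) - 1/((5*V(-2, S(w(-5))))*16) = 106 - 1/((5*(-4 + 4*(-2)))*16) = 106 - 1/((5*(-4 - 8))*16) = 106 - 1/((5*(-12))*16) = 106 - 1/((-60*16)) = 106 - 1/(-960) = 106 - 1*(-1/960) = 106 + 1/960 = 101761/960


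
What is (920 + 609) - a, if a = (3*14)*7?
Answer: 1235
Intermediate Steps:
a = 294 (a = 42*7 = 294)
(920 + 609) - a = (920 + 609) - 1*294 = 1529 - 294 = 1235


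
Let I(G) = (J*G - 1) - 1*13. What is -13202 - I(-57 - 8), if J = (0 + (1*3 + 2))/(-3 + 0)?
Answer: -39889/3 ≈ -13296.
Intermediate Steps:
J = -5/3 (J = (0 + (3 + 2))/(-3) = (0 + 5)*(-1/3) = 5*(-1/3) = -5/3 ≈ -1.6667)
I(G) = -14 - 5*G/3 (I(G) = (-5*G/3 - 1) - 1*13 = (-1 - 5*G/3) - 13 = -14 - 5*G/3)
-13202 - I(-57 - 8) = -13202 - (-14 - 5*(-57 - 8)/3) = -13202 - (-14 - 5/3*(-65)) = -13202 - (-14 + 325/3) = -13202 - 1*283/3 = -13202 - 283/3 = -39889/3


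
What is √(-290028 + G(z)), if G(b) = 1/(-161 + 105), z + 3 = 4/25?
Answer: I*√227381966/28 ≈ 538.54*I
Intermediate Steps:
z = -71/25 (z = -3 + 4/25 = -71/25 ≈ -2.8400)
G(b) = -1/56 (G(b) = 1/(-56) = -1/56)
√(-290028 + G(z)) = √(-290028 - 1/56) = √(-16241569/56) = I*√227381966/28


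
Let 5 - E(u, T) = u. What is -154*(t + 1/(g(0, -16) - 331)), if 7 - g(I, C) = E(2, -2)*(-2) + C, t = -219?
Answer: 5092703/151 ≈ 33727.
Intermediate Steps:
E(u, T) = 5 - u
g(I, C) = 13 - C (g(I, C) = 7 - ((5 - 1*2)*(-2) + C) = 7 - ((5 - 2)*(-2) + C) = 7 - (3*(-2) + C) = 7 - (-6 + C) = 7 + (6 - C) = 13 - C)
-154*(t + 1/(g(0, -16) - 331)) = -154*(-219 + 1/((13 - 1*(-16)) - 331)) = -154*(-219 + 1/((13 + 16) - 331)) = -154*(-219 + 1/(29 - 331)) = -154*(-219 + 1/(-302)) = -154*(-219 - 1/302) = -154*(-66139/302) = 5092703/151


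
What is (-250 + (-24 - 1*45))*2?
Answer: -638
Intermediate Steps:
(-250 + (-24 - 1*45))*2 = (-250 + (-24 - 45))*2 = (-250 - 69)*2 = -319*2 = -638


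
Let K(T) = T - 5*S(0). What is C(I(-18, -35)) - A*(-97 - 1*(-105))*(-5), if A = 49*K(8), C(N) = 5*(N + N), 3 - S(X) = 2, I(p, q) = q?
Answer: 5530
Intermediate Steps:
S(X) = 1 (S(X) = 3 - 1*2 = 3 - 2 = 1)
K(T) = -5 + T (K(T) = T - 5*1 = T - 5 = -5 + T)
C(N) = 10*N (C(N) = 5*(2*N) = 10*N)
A = 147 (A = 49*(-5 + 8) = 49*3 = 147)
C(I(-18, -35)) - A*(-97 - 1*(-105))*(-5) = 10*(-35) - 147*(-97 - 1*(-105))*(-5) = -350 - 147*(-97 + 105)*(-5) = -350 - 147*8*(-5) = -350 - 147*(-40) = -350 - 1*(-5880) = -350 + 5880 = 5530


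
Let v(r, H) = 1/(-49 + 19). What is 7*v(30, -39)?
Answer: -7/30 ≈ -0.23333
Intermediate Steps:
v(r, H) = -1/30 (v(r, H) = 1/(-30) = -1/30)
7*v(30, -39) = 7*(-1/30) = -7/30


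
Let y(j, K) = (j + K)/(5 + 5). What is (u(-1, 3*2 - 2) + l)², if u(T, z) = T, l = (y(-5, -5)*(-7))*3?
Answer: 400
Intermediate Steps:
y(j, K) = K/10 + j/10 (y(j, K) = (K + j)/10 = (K + j)*(⅒) = K/10 + j/10)
l = 21 (l = (((⅒)*(-5) + (⅒)*(-5))*(-7))*3 = ((-½ - ½)*(-7))*3 = -1*(-7)*3 = 7*3 = 21)
(u(-1, 3*2 - 2) + l)² = (-1 + 21)² = 20² = 400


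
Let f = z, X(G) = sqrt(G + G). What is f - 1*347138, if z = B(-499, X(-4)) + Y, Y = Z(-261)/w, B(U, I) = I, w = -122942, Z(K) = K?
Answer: -42677839735/122942 + 2*I*sqrt(2) ≈ -3.4714e+5 + 2.8284*I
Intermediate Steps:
X(G) = sqrt(2)*sqrt(G) (X(G) = sqrt(2*G) = sqrt(2)*sqrt(G))
Y = 261/122942 (Y = -261/(-122942) = -261*(-1/122942) = 261/122942 ≈ 0.0021230)
z = 261/122942 + 2*I*sqrt(2) (z = sqrt(2)*sqrt(-4) + 261/122942 = sqrt(2)*(2*I) + 261/122942 = 2*I*sqrt(2) + 261/122942 = 261/122942 + 2*I*sqrt(2) ≈ 0.002123 + 2.8284*I)
f = 261/122942 + 2*I*sqrt(2) ≈ 0.002123 + 2.8284*I
f - 1*347138 = (261/122942 + 2*I*sqrt(2)) - 1*347138 = (261/122942 + 2*I*sqrt(2)) - 347138 = -42677839735/122942 + 2*I*sqrt(2)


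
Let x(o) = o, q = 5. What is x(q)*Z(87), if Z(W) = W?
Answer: 435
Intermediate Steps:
x(q)*Z(87) = 5*87 = 435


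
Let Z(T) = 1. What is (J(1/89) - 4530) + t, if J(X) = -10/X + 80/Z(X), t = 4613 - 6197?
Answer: -6924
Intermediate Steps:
t = -1584
J(X) = 80 - 10/X (J(X) = -10/X + 80/1 = -10/X + 80*1 = -10/X + 80 = 80 - 10/X)
(J(1/89) - 4530) + t = ((80 - 10/(1/89)) - 4530) - 1584 = ((80 - 10/1/89) - 4530) - 1584 = ((80 - 10*89) - 4530) - 1584 = ((80 - 890) - 4530) - 1584 = (-810 - 4530) - 1584 = -5340 - 1584 = -6924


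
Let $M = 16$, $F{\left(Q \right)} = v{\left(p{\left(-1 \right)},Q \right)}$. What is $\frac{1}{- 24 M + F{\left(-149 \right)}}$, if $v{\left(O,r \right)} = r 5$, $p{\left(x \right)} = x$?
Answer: $- \frac{1}{1129} \approx -0.00088574$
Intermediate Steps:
$v{\left(O,r \right)} = 5 r$
$F{\left(Q \right)} = 5 Q$
$\frac{1}{- 24 M + F{\left(-149 \right)}} = \frac{1}{\left(-24\right) 16 + 5 \left(-149\right)} = \frac{1}{-384 - 745} = \frac{1}{-1129} = - \frac{1}{1129}$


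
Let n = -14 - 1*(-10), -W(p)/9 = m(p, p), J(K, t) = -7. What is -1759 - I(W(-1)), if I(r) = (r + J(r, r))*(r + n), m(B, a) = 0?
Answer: -1787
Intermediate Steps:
W(p) = 0 (W(p) = -9*0 = 0)
n = -4 (n = -14 + 10 = -4)
I(r) = (-7 + r)*(-4 + r) (I(r) = (r - 7)*(r - 4) = (-7 + r)*(-4 + r))
-1759 - I(W(-1)) = -1759 - (28 + 0**2 - 11*0) = -1759 - (28 + 0 + 0) = -1759 - 1*28 = -1759 - 28 = -1787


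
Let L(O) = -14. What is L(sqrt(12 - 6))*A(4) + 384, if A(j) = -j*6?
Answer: 720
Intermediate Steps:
A(j) = -6*j
L(sqrt(12 - 6))*A(4) + 384 = -(-84)*4 + 384 = -14*(-24) + 384 = 336 + 384 = 720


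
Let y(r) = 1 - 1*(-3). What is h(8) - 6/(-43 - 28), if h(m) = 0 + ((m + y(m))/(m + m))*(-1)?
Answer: -189/284 ≈ -0.66549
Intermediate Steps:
y(r) = 4 (y(r) = 1 + 3 = 4)
h(m) = -(4 + m)/(2*m) (h(m) = 0 + ((m + 4)/(m + m))*(-1) = 0 + ((4 + m)/((2*m)))*(-1) = 0 + ((4 + m)*(1/(2*m)))*(-1) = 0 + ((4 + m)/(2*m))*(-1) = 0 - (4 + m)/(2*m) = -(4 + m)/(2*m))
h(8) - 6/(-43 - 28) = (1/2)*(-4 - 1*8)/8 - 6/(-43 - 28) = (1/2)*(1/8)*(-4 - 8) - 6/(-71) = (1/2)*(1/8)*(-12) - 1/71*(-6) = -3/4 + 6/71 = -189/284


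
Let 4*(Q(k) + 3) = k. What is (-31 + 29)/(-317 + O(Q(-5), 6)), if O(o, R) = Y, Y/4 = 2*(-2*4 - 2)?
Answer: 2/397 ≈ 0.0050378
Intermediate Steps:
Q(k) = -3 + k/4
Y = -80 (Y = 4*(2*(-2*4 - 2)) = 4*(2*(-8 - 2)) = 4*(2*(-10)) = 4*(-20) = -80)
O(o, R) = -80
(-31 + 29)/(-317 + O(Q(-5), 6)) = (-31 + 29)/(-317 - 80) = -2/(-397) = -2*(-1/397) = 2/397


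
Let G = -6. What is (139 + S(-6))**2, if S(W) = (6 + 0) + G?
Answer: 19321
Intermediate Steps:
S(W) = 0 (S(W) = (6 + 0) - 6 = 6 - 6 = 0)
(139 + S(-6))**2 = (139 + 0)**2 = 139**2 = 19321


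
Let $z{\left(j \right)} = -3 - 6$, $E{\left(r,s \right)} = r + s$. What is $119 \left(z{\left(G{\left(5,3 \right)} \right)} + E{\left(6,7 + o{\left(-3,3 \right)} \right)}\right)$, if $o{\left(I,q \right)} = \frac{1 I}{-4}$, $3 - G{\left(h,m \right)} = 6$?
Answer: $\frac{2261}{4} \approx 565.25$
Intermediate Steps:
$G{\left(h,m \right)} = -3$ ($G{\left(h,m \right)} = 3 - 6 = -3$)
$o{\left(I,q \right)} = - \frac{I}{4}$ ($o{\left(I,q \right)} = I \left(- \frac{1}{4}\right) = - \frac{I}{4}$)
$z{\left(j \right)} = -9$
$119 \left(z{\left(G{\left(5,3 \right)} \right)} + E{\left(6,7 + o{\left(-3,3 \right)} \right)}\right) = 119 \left(-9 + \left(6 + \left(7 - - \frac{3}{4}\right)\right)\right) = 119 \left(-9 + \left(6 + \left(7 + \frac{3}{4}\right)\right)\right) = 119 \left(-9 + \left(6 + \frac{31}{4}\right)\right) = 119 \left(-9 + \frac{55}{4}\right) = 119 \cdot \frac{19}{4} = \frac{2261}{4}$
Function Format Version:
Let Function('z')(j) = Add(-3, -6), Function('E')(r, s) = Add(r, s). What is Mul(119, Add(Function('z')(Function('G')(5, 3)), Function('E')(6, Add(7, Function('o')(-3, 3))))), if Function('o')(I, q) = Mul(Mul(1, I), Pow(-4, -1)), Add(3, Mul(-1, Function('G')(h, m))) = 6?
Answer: Rational(2261, 4) ≈ 565.25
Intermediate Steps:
Function('G')(h, m) = -3 (Function('G')(h, m) = Add(3, Mul(-1, 6)) = Add(3, -6) = -3)
Function('o')(I, q) = Mul(Rational(-1, 4), I) (Function('o')(I, q) = Mul(I, Rational(-1, 4)) = Mul(Rational(-1, 4), I))
Function('z')(j) = -9
Mul(119, Add(Function('z')(Function('G')(5, 3)), Function('E')(6, Add(7, Function('o')(-3, 3))))) = Mul(119, Add(-9, Add(6, Add(7, Mul(Rational(-1, 4), -3))))) = Mul(119, Add(-9, Add(6, Add(7, Rational(3, 4))))) = Mul(119, Add(-9, Add(6, Rational(31, 4)))) = Mul(119, Add(-9, Rational(55, 4))) = Mul(119, Rational(19, 4)) = Rational(2261, 4)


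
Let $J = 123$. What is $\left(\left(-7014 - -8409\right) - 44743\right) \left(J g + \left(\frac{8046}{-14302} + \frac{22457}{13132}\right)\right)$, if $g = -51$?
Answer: $\frac{6382672489927205}{23476733} \approx 2.7187 \cdot 10^{8}$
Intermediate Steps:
$\left(\left(-7014 - -8409\right) - 44743\right) \left(J g + \left(\frac{8046}{-14302} + \frac{22457}{13132}\right)\right) = \left(\left(-7014 - -8409\right) - 44743\right) \left(123 \left(-51\right) + \left(\frac{8046}{-14302} + \frac{22457}{13132}\right)\right) = \left(\left(-7014 + 8409\right) - 44743\right) \left(-6273 + \left(8046 \left(- \frac{1}{14302}\right) + 22457 \cdot \frac{1}{13132}\right)\right) = \left(1395 - 44743\right) \left(-6273 + \left(- \frac{4023}{7151} + \frac{22457}{13132}\right)\right) = - 43348 \left(-6273 + \frac{107759971}{93906932}\right) = \left(-43348\right) \left(- \frac{588970424465}{93906932}\right) = \frac{6382672489927205}{23476733}$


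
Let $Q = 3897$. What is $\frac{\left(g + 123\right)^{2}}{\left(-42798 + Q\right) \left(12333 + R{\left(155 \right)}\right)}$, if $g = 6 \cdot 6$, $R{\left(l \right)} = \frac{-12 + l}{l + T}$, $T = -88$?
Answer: $- \frac{564609}{10716629018} \approx -5.2685 \cdot 10^{-5}$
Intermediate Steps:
$R{\left(l \right)} = \frac{-12 + l}{-88 + l}$ ($R{\left(l \right)} = \frac{-12 + l}{l - 88} = \frac{-12 + l}{-88 + l}$)
$g = 36$
$\frac{\left(g + 123\right)^{2}}{\left(-42798 + Q\right) \left(12333 + R{\left(155 \right)}\right)} = \frac{\left(36 + 123\right)^{2}}{\left(-42798 + 3897\right) \left(12333 + \frac{-12 + 155}{-88 + 155}\right)} = \frac{159^{2}}{\left(-38901\right) \left(12333 + \frac{1}{67} \cdot 143\right)} = \frac{25281}{\left(-38901\right) \left(12333 + \frac{1}{67} \cdot 143\right)} = \frac{25281}{\left(-38901\right) \left(12333 + \frac{143}{67}\right)} = \frac{25281}{\left(-38901\right) \frac{826454}{67}} = \frac{25281}{- \frac{32149887054}{67}} = 25281 \left(- \frac{67}{32149887054}\right) = - \frac{564609}{10716629018}$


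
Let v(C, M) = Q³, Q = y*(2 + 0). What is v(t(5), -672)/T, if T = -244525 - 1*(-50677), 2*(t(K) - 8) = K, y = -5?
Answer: 125/24231 ≈ 0.0051587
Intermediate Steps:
t(K) = 8 + K/2
Q = -10 (Q = -5*(2 + 0) = -5*2 = -10)
v(C, M) = -1000 (v(C, M) = (-10)³ = -1000)
T = -193848 (T = -244525 + 50677 = -193848)
v(t(5), -672)/T = -1000/(-193848) = -1000*(-1/193848) = 125/24231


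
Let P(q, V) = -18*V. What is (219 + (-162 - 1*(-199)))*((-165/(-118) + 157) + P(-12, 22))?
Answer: -3588736/59 ≈ -60826.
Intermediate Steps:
(219 + (-162 - 1*(-199)))*((-165/(-118) + 157) + P(-12, 22)) = (219 + (-162 - 1*(-199)))*((-165/(-118) + 157) - 18*22) = (219 + (-162 + 199))*((-165*(-1/118) + 157) - 396) = (219 + 37)*((165/118 + 157) - 396) = 256*(18691/118 - 396) = 256*(-28037/118) = -3588736/59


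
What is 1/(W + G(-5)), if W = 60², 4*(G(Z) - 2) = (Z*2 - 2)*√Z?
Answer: 3602/12974449 + 3*I*√5/12974449 ≈ 0.00027762 + 5.1703e-7*I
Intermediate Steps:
G(Z) = 2 + √Z*(-2 + 2*Z)/4 (G(Z) = 2 + ((Z*2 - 2)*√Z)/4 = 2 + ((2*Z - 2)*√Z)/4 = 2 + ((-2 + 2*Z)*√Z)/4 = 2 + (√Z*(-2 + 2*Z))/4 = 2 + √Z*(-2 + 2*Z)/4)
W = 3600
1/(W + G(-5)) = 1/(3600 + (2 + (-5)^(3/2)/2 - I*√5/2)) = 1/(3600 + (2 + (-5*I*√5)/2 - I*√5/2)) = 1/(3600 + (2 - 5*I*√5/2 - I*√5/2)) = 1/(3600 + (2 - 3*I*√5)) = 1/(3602 - 3*I*√5)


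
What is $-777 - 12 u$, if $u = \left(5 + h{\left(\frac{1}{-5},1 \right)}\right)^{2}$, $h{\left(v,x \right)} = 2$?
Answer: $-1365$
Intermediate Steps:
$u = 49$ ($u = \left(5 + 2\right)^{2} = 7^{2} = 49$)
$-777 - 12 u = -777 - 588 = -1365$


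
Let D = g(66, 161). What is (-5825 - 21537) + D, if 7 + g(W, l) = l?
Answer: -27208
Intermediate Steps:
g(W, l) = -7 + l
D = 154 (D = -7 + 161 = 154)
(-5825 - 21537) + D = (-5825 - 21537) + 154 = -27362 + 154 = -27208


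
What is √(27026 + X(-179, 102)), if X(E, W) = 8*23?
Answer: √27210 ≈ 164.95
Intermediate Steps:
X(E, W) = 184
√(27026 + X(-179, 102)) = √(27026 + 184) = √27210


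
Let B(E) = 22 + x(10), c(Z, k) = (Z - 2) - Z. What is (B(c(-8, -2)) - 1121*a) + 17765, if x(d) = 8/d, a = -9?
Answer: 139384/5 ≈ 27877.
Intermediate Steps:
c(Z, k) = -2 (c(Z, k) = (-2 + Z) - Z = -2)
B(E) = 114/5 (B(E) = 22 + 8/10 = 22 + 8*(1/10) = 22 + 4/5 = 114/5)
(B(c(-8, -2)) - 1121*a) + 17765 = (114/5 - 1121*(-9)) + 17765 = (114/5 + 10089) + 17765 = 50559/5 + 17765 = 139384/5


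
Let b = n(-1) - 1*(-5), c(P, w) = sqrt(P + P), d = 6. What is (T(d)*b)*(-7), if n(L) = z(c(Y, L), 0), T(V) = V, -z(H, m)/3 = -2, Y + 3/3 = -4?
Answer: -462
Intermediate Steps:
Y = -5 (Y = -1 - 4 = -5)
c(P, w) = sqrt(2)*sqrt(P) (c(P, w) = sqrt(2*P) = sqrt(2)*sqrt(P))
z(H, m) = 6 (z(H, m) = -3*(-2) = 6)
n(L) = 6
b = 11 (b = 6 - 1*(-5) = 6 + 5 = 11)
(T(d)*b)*(-7) = (6*11)*(-7) = 66*(-7) = -462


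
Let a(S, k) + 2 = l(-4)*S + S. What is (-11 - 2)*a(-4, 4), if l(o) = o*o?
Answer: 910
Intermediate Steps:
l(o) = o**2
a(S, k) = -2 + 17*S (a(S, k) = -2 + ((-4)**2*S + S) = -2 + (16*S + S) = -2 + 17*S)
(-11 - 2)*a(-4, 4) = (-11 - 2)*(-2 + 17*(-4)) = -13*(-2 - 68) = -13*(-70) = 910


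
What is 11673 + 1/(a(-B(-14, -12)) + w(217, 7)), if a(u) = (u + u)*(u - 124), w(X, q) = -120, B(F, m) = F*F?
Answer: 1462860361/125320 ≈ 11673.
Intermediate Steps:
B(F, m) = F²
a(u) = 2*u*(-124 + u) (a(u) = (2*u)*(-124 + u) = 2*u*(-124 + u))
11673 + 1/(a(-B(-14, -12)) + w(217, 7)) = 11673 + 1/(2*(-1*(-14)²)*(-124 - 1*(-14)²) - 120) = 11673 + 1/(2*(-1*196)*(-124 - 1*196) - 120) = 11673 + 1/(2*(-196)*(-124 - 196) - 120) = 11673 + 1/(2*(-196)*(-320) - 120) = 11673 + 1/(125440 - 120) = 11673 + 1/125320 = 1462860361/125320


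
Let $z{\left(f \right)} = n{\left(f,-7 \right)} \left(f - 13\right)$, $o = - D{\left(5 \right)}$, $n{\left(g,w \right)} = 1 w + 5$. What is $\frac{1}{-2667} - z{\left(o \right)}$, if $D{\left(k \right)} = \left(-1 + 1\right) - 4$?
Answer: $- \frac{48007}{2667} \approx -18.0$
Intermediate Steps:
$D{\left(k \right)} = -4$ ($D{\left(k \right)} = 0 - 4 = -4$)
$n{\left(g,w \right)} = 5 + w$ ($n{\left(g,w \right)} = w + 5 = 5 + w$)
$o = 4$ ($o = \left(-1\right) \left(-4\right) = 4$)
$z{\left(f \right)} = 26 - 2 f$ ($z{\left(f \right)} = \left(5 - 7\right) \left(f - 13\right) = - 2 \left(-13 + f\right) = 26 - 2 f$)
$\frac{1}{-2667} - z{\left(o \right)} = \frac{1}{-2667} - \left(26 - 8\right) = - \frac{1}{2667} - \left(26 - 8\right) = - \frac{1}{2667} - 18 = - \frac{48007}{2667}$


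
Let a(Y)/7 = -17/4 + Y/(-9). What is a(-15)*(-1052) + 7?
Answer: 57092/3 ≈ 19031.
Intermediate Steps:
a(Y) = -119/4 - 7*Y/9 (a(Y) = 7*(-17/4 + Y/(-9)) = 7*(-17*¼ + Y*(-⅑)) = 7*(-17/4 - Y/9) = -119/4 - 7*Y/9)
a(-15)*(-1052) + 7 = (-119/4 - 7/9*(-15))*(-1052) + 7 = (-119/4 + 35/3)*(-1052) + 7 = -217/12*(-1052) + 7 = 57071/3 + 7 = 57092/3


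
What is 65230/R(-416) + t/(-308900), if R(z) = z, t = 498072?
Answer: -2544593119/16062800 ≈ -158.42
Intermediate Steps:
65230/R(-416) + t/(-308900) = 65230/(-416) + 498072/(-308900) = 65230*(-1/416) + 498072*(-1/308900) = -32615/208 - 124518/77225 = -2544593119/16062800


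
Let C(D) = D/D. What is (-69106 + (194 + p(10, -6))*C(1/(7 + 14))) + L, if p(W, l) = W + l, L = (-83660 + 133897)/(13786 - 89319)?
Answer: -5204878201/75533 ≈ -68909.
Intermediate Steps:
L = -50237/75533 (L = 50237/(-75533) = 50237*(-1/75533) = -50237/75533 ≈ -0.66510)
C(D) = 1
(-69106 + (194 + p(10, -6))*C(1/(7 + 14))) + L = (-69106 + (194 + (10 - 6))*1) - 50237/75533 = (-69106 + (194 + 4)*1) - 50237/75533 = (-69106 + 198*1) - 50237/75533 = (-69106 + 198) - 50237/75533 = -68908 - 50237/75533 = -5204878201/75533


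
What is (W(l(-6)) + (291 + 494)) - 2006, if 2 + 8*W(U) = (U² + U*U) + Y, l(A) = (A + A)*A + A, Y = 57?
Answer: -1001/8 ≈ -125.13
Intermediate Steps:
l(A) = A + 2*A² (l(A) = (2*A)*A + A = 2*A² + A = A + 2*A²)
W(U) = 55/8 + U²/4 (W(U) = -¼ + ((U² + U*U) + 57)/8 = -¼ + ((U² + U²) + 57)/8 = -¼ + (2*U² + 57)/8 = -¼ + (57 + 2*U²)/8 = -¼ + (57/8 + U²/4) = 55/8 + U²/4)
(W(l(-6)) + (291 + 494)) - 2006 = ((55/8 + (-6*(1 + 2*(-6)))²/4) + (291 + 494)) - 2006 = ((55/8 + (-6*(1 - 12))²/4) + 785) - 2006 = ((55/8 + (-6*(-11))²/4) + 785) - 2006 = ((55/8 + (¼)*66²) + 785) - 2006 = ((55/8 + (¼)*4356) + 785) - 2006 = ((55/8 + 1089) + 785) - 2006 = (8767/8 + 785) - 2006 = 15047/8 - 2006 = -1001/8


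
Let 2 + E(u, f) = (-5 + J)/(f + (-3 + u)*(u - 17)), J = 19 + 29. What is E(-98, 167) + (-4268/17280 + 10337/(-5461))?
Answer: -13368414319/3232038240 ≈ -4.1362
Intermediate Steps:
J = 48
E(u, f) = -2 + 43/(f + (-17 + u)*(-3 + u)) (E(u, f) = -2 + (-5 + 48)/(f + (-3 + u)*(u - 17)) = -2 + 43/(f + (-3 + u)*(-17 + u)) = -2 + 43/(f + (-17 + u)*(-3 + u)))
E(-98, 167) + (-4268/17280 + 10337/(-5461)) = (-59 - 2*167 - 2*(-98)² + 40*(-98))/(51 + 167 + (-98)² - 20*(-98)) + (-4268/17280 + 10337/(-5461)) = (-59 - 334 - 2*9604 - 3920)/(51 + 167 + 9604 + 1960) + (-4268*1/17280 + 10337*(-1/5461)) = (-59 - 334 - 19208 - 3920)/11782 + (-1067/4320 - 10337/5461) = (1/11782)*(-23521) - 50482727/23591520 = -547/274 - 50482727/23591520 = -13368414319/3232038240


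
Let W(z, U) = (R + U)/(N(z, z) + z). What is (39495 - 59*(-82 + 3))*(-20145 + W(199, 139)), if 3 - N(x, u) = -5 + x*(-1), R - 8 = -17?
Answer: -25795745960/29 ≈ -8.8951e+8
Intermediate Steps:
R = -9 (R = 8 - 17 = -9)
N(x, u) = 8 + x (N(x, u) = 3 - (-5 + x*(-1)) = 3 - (-5 - x) = 3 + (5 + x) = 8 + x)
W(z, U) = (-9 + U)/(8 + 2*z) (W(z, U) = (-9 + U)/((8 + z) + z) = (-9 + U)/(8 + 2*z))
(39495 - 59*(-82 + 3))*(-20145 + W(199, 139)) = (39495 - 59*(-82 + 3))*(-20145 + (-9 + 139)/(2*(4 + 199))) = (39495 - 59*(-79))*(-20145 + (1/2)*130/203) = (39495 + 4661)*(-20145 + (1/2)*(1/203)*130) = 44156*(-20145 + 65/203) = 44156*(-4089370/203) = -25795745960/29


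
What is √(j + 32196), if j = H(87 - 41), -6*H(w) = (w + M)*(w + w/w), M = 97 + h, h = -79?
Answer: 2*√71313/3 ≈ 178.03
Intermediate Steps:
M = 18 (M = 97 - 79 = 18)
H(w) = -(1 + w)*(18 + w)/6 (H(w) = -(w + 18)*(w + w/w)/6 = -(18 + w)*(w + 1)/6 = -(18 + w)*(1 + w)/6 = -(1 + w)*(18 + w)/6)
j = -1504/3 (j = -3 - 19*(87 - 41)/6 - (87 - 41)²/6 = -3 - 19/6*46 - ⅙*46² = -3 - 437/3 - ⅙*2116 = -3 - 437/3 - 1058/3 = -1504/3 ≈ -501.33)
√(j + 32196) = √(-1504/3 + 32196) = √(95084/3) = 2*√71313/3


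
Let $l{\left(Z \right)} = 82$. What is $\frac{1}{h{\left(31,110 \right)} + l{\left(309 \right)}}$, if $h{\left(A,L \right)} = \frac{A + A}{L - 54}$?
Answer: $\frac{28}{2327} \approx 0.012033$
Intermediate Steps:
$h{\left(A,L \right)} = \frac{2 A}{-54 + L}$
$\frac{1}{h{\left(31,110 \right)} + l{\left(309 \right)}} = \frac{1}{2 \cdot 31 \frac{1}{-54 + 110} + 82} = \frac{1}{2 \cdot 31 \cdot \frac{1}{56} + 82} = \frac{1}{\frac{31}{28} + 82} = \frac{1}{\frac{2327}{28}} = \frac{28}{2327}$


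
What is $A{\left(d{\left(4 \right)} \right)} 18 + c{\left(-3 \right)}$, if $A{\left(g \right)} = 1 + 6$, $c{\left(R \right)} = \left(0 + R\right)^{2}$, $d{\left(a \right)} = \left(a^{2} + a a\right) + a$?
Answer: $135$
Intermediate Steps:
$d{\left(a \right)} = a + 2 a^{2}$ ($d{\left(a \right)} = \left(a^{2} + a^{2}\right) + a = 2 a^{2} + a = a + 2 a^{2}$)
$c{\left(R \right)} = R^{2}$
$A{\left(g \right)} = 7$
$A{\left(d{\left(4 \right)} \right)} 18 + c{\left(-3 \right)} = 7 \cdot 18 + \left(-3\right)^{2} = 126 + 9 = 135$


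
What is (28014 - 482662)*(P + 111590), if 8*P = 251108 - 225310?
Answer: -52200296458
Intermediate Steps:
P = 12899/4 (P = (251108 - 225310)/8 = (⅛)*25798 = 12899/4 ≈ 3224.8)
(28014 - 482662)*(P + 111590) = (28014 - 482662)*(12899/4 + 111590) = -454648*459259/4 = -52200296458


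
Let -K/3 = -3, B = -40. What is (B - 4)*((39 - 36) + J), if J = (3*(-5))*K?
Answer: 5808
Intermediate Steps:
K = 9 (K = -3*(-3) = 9)
J = -135 (J = (3*(-5))*9 = -15*9 = -135)
(B - 4)*((39 - 36) + J) = (-40 - 4)*((39 - 36) - 135) = -44*(3 - 135) = -44*(-132) = 5808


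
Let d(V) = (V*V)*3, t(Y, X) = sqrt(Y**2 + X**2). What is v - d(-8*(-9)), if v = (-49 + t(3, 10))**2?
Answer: -15552 + (49 - sqrt(109))**2 ≈ -14065.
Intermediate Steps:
t(Y, X) = sqrt(X**2 + Y**2)
d(V) = 3*V**2 (d(V) = V**2*3 = 3*V**2)
v = (-49 + sqrt(109))**2 (v = (-49 + sqrt(10**2 + 3**2))**2 = (-49 + sqrt(100 + 9))**2 = (-49 + sqrt(109))**2 ≈ 1486.8)
v - d(-8*(-9)) = (49 - sqrt(109))**2 - 3*(-8*(-9))**2 = (49 - sqrt(109))**2 - 3*72**2 = (49 - sqrt(109))**2 - 3*5184 = (49 - sqrt(109))**2 - 1*15552 = (49 - sqrt(109))**2 - 15552 = -15552 + (49 - sqrt(109))**2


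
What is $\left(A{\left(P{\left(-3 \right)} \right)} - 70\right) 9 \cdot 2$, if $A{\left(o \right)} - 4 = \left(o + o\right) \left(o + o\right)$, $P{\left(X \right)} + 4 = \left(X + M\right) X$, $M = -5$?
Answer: $27612$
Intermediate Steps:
$P{\left(X \right)} = -4 + X \left(-5 + X\right)$ ($P{\left(X \right)} = -4 + \left(X - 5\right) X = -4 + \left(-5 + X\right) X = -4 + X \left(-5 + X\right)$)
$A{\left(o \right)} = 4 + 4 o^{2}$ ($A{\left(o \right)} = 4 + \left(o + o\right) \left(o + o\right) = 4 + 2 o 2 o = 4 + 4 o^{2}$)
$\left(A{\left(P{\left(-3 \right)} \right)} - 70\right) 9 \cdot 2 = \left(\left(4 + 4 \left(-4 + \left(-3\right)^{2} - -15\right)^{2}\right) - 70\right) 9 \cdot 2 = \left(\left(4 + 4 \left(-4 + 9 + 15\right)^{2}\right) - 70\right) 18 = \left(\left(4 + 4 \cdot 20^{2}\right) - 70\right) 18 = \left(\left(4 + 4 \cdot 400\right) - 70\right) 18 = \left(\left(4 + 1600\right) - 70\right) 18 = \left(1604 - 70\right) 18 = 1534 \cdot 18 = 27612$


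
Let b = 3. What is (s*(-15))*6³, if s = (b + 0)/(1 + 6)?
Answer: -9720/7 ≈ -1388.6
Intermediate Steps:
s = 3/7 (s = (3 + 0)/(1 + 6) = 3/7 ≈ 0.42857)
(s*(-15))*6³ = ((3/7)*(-15))*6³ = -45/7*216 = -9720/7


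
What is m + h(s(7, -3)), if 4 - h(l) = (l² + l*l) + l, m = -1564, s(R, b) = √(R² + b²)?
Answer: -1676 - √58 ≈ -1683.6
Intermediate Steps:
h(l) = 4 - l - 2*l² (h(l) = 4 - ((l² + l*l) + l) = 4 - ((l² + l²) + l) = 4 - (2*l² + l) = 4 - (l + 2*l²) = 4 + (-l - 2*l²) = 4 - l - 2*l²)
m + h(s(7, -3)) = -1564 + (4 - √(7² + (-3)²) - 2*(√(7² + (-3)²))²) = -1564 + (4 - √(49 + 9) - 2*(√(49 + 9))²) = -1564 + (4 - √58 - 2*(√58)²) = -1564 + (4 - √58 - 2*58) = -1564 + (4 - √58 - 116) = -1564 + (-112 - √58) = -1676 - √58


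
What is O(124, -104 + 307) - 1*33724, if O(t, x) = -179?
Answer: -33903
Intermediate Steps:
O(124, -104 + 307) - 1*33724 = -179 - 1*33724 = -179 - 33724 = -33903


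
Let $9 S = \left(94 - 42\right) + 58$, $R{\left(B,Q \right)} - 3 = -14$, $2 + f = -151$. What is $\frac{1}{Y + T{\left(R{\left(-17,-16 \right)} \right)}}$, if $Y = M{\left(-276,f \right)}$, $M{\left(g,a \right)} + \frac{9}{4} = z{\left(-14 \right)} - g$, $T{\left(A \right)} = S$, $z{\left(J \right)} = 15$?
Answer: $\frac{36}{10835} \approx 0.0033226$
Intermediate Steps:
$f = -153$ ($f = -2 - 151 = -153$)
$R{\left(B,Q \right)} = -11$ ($R{\left(B,Q \right)} = 3 - 14 = -11$)
$S = \frac{110}{9}$ ($S = \frac{\left(94 - 42\right) + 58}{9} = \frac{52 + 58}{9} = \frac{1}{9} \cdot 110 = \frac{110}{9} \approx 12.222$)
$T{\left(A \right)} = \frac{110}{9}$
$M{\left(g,a \right)} = \frac{51}{4} - g$ ($M{\left(g,a \right)} = - \frac{9}{4} - \left(-15 + g\right) = \frac{51}{4} - g$)
$Y = \frac{1155}{4}$ ($Y = \frac{51}{4} - -276 = \frac{51}{4} + 276 = \frac{1155}{4} \approx 288.75$)
$\frac{1}{Y + T{\left(R{\left(-17,-16 \right)} \right)}} = \frac{1}{\frac{1155}{4} + \frac{110}{9}} = \frac{1}{\frac{10835}{36}} = \frac{36}{10835}$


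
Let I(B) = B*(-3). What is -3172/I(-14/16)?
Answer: -25376/21 ≈ -1208.4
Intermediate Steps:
I(B) = -3*B
-3172/I(-14/16) = -3172/((-(-42)/16)) = -3172/((-3*(-7/8))) = -3172/21/8 = -3172*8/21 = -25376/21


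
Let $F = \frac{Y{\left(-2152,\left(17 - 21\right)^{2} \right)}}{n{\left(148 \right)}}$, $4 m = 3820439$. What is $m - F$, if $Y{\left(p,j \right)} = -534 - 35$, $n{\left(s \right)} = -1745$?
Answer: $\frac{6666663779}{6980} \approx 9.5511 \cdot 10^{5}$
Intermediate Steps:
$m = \frac{3820439}{4}$ ($m = \frac{1}{4} \cdot 3820439 = \frac{3820439}{4} \approx 9.5511 \cdot 10^{5}$)
$Y{\left(p,j \right)} = -569$
$F = \frac{569}{1745}$ ($F = - \frac{569}{-1745} = \left(-569\right) \left(- \frac{1}{1745}\right) = \frac{569}{1745} \approx 0.32607$)
$m - F = \frac{3820439}{4} - \frac{569}{1745} = \frac{6666663779}{6980}$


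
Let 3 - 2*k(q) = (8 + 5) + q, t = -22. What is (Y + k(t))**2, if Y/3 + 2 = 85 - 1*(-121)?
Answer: 381924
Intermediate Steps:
k(q) = -5 - q/2 (k(q) = 3/2 - ((8 + 5) + q)/2 = 3/2 - (13 + q)/2 = 3/2 + (-13/2 - q/2) = -5 - q/2)
Y = 612 (Y = -6 + 3*(85 - 1*(-121)) = -6 + 3*(85 + 121) = -6 + 3*206 = -6 + 618 = 612)
(Y + k(t))**2 = (612 + (-5 - 1/2*(-22)))**2 = (612 + (-5 + 11))**2 = (612 + 6)**2 = 618**2 = 381924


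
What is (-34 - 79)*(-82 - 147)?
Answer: 25877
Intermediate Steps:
(-34 - 79)*(-82 - 147) = -113*(-229) = 25877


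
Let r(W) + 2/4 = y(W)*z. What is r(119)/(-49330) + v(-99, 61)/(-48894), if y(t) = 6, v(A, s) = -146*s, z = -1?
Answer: 439650791/2411941020 ≈ 0.18228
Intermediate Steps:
r(W) = -13/2 (r(W) = -1/2 + 6*(-1) = -1/2 - 6 = -13/2)
r(119)/(-49330) + v(-99, 61)/(-48894) = -13/2/(-49330) - 146*61/(-48894) = -13/2*(-1/49330) - 8906*(-1/48894) = 13/98660 + 4453/24447 = 439650791/2411941020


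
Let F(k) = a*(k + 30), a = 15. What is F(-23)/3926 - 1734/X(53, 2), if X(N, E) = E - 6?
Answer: 851013/1963 ≈ 433.53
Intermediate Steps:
X(N, E) = -6 + E
F(k) = 450 + 15*k (F(k) = 15*(k + 30) = 15*(30 + k) = 450 + 15*k)
F(-23)/3926 - 1734/X(53, 2) = (450 + 15*(-23))/3926 - 1734/(-6 + 2) = (450 - 345)*(1/3926) - 1734/(-4) = 105*(1/3926) - 1734*(-¼) = 105/3926 + 867/2 = 851013/1963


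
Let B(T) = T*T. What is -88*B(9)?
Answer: -7128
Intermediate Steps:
B(T) = T²
-88*B(9) = -88*9² = -88*81 = -7128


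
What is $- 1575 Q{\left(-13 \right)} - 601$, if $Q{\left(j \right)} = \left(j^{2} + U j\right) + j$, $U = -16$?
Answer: $-573901$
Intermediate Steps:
$Q{\left(j \right)} = j^{2} - 15 j$ ($Q{\left(j \right)} = \left(j^{2} - 16 j\right) + j = j^{2} - 15 j$)
$- 1575 Q{\left(-13 \right)} - 601 = - 1575 \left(- 13 \left(-15 - 13\right)\right) - 601 = - 1575 \left(\left(-13\right) \left(-28\right)\right) - 601 = \left(-1575\right) 364 - 601 = -573300 - 601 = -573901$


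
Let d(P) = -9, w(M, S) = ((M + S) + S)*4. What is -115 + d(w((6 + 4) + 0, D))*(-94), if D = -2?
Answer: 731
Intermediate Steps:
w(M, S) = 4*M + 8*S (w(M, S) = (M + 2*S)*4 = 4*M + 8*S)
-115 + d(w((6 + 4) + 0, D))*(-94) = -115 - 9*(-94) = -115 + 846 = 731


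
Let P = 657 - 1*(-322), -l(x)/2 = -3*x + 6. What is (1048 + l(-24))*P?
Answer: 873268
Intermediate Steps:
l(x) = -12 + 6*x (l(x) = -2*(-3*x + 6) = -2*(6 - 3*x) = -12 + 6*x)
P = 979 (P = 657 + 322 = 979)
(1048 + l(-24))*P = (1048 + (-12 + 6*(-24)))*979 = (1048 + (-12 - 144))*979 = (1048 - 156)*979 = 892*979 = 873268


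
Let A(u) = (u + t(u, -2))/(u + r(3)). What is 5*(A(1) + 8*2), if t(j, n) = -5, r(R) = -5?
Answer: 85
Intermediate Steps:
A(u) = 1 (A(u) = (u - 5)/(u - 5) = (-5 + u)/(-5 + u) = 1)
5*(A(1) + 8*2) = 5*(1 + 8*2) = 5*(1 + 16) = 5*17 = 85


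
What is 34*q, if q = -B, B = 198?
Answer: -6732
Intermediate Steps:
q = -198 (q = -1*198 = -198)
34*q = 34*(-198) = -6732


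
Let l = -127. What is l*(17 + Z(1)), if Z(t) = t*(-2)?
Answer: -1905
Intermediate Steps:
Z(t) = -2*t
l*(17 + Z(1)) = -127*(17 - 2*1) = -127*(17 - 2) = -127*15 = -1905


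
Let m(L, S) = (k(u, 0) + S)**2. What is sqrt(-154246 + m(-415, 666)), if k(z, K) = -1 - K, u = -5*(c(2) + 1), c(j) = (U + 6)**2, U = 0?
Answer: sqrt(287979) ≈ 536.64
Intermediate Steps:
c(j) = 36 (c(j) = (0 + 6)**2 = 6**2 = 36)
u = -185 (u = -5*(36 + 1) = -5*37 = -185)
m(L, S) = (-1 + S)**2 (m(L, S) = ((-1 - 1*0) + S)**2 = ((-1 + 0) + S)**2 = (-1 + S)**2)
sqrt(-154246 + m(-415, 666)) = sqrt(-154246 + (-1 + 666)**2) = sqrt(-154246 + 665**2) = sqrt(-154246 + 442225) = sqrt(287979)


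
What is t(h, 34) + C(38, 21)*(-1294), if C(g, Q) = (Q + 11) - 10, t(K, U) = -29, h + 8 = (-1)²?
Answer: -28497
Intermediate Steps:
h = -7 (h = -8 + (-1)² = -8 + 1 = -7)
C(g, Q) = 1 + Q (C(g, Q) = (11 + Q) - 10 = 1 + Q)
t(h, 34) + C(38, 21)*(-1294) = -29 + (1 + 21)*(-1294) = -29 + 22*(-1294) = -29 - 28468 = -28497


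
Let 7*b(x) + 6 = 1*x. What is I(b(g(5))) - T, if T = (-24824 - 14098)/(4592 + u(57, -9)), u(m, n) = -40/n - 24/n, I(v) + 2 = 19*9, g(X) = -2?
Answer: 282521/1592 ≈ 177.46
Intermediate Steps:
b(x) = -6/7 + x/7 (b(x) = -6/7 + (1*x)/7 = -6/7 + x/7)
I(v) = 169 (I(v) = -2 + 19*9 = -2 + 171 = 169)
u(m, n) = -64/n
T = -13473/1592 (T = (-24824 - 14098)/(4592 - 64/(-9)) = -38922/(4592 - 64*(-⅑)) = -38922/(4592 + 64/9) = -38922/41392/9 = -38922*9/41392 = -13473/1592 ≈ -8.4629)
I(b(g(5))) - T = 169 - 1*(-13473/1592) = 169 + 13473/1592 = 282521/1592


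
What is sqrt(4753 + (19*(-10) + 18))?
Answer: 3*sqrt(509) ≈ 67.683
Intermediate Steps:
sqrt(4753 + (19*(-10) + 18)) = sqrt(4753 + (-190 + 18)) = sqrt(4753 - 172) = sqrt(4581) = 3*sqrt(509)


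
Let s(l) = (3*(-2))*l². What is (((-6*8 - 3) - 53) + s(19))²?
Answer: 5152900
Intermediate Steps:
s(l) = -6*l²
(((-6*8 - 3) - 53) + s(19))² = (((-6*8 - 3) - 53) - 6*19²)² = (((-48 - 3) - 53) - 6*361)² = ((-51 - 53) - 2166)² = (-104 - 2166)² = (-2270)² = 5152900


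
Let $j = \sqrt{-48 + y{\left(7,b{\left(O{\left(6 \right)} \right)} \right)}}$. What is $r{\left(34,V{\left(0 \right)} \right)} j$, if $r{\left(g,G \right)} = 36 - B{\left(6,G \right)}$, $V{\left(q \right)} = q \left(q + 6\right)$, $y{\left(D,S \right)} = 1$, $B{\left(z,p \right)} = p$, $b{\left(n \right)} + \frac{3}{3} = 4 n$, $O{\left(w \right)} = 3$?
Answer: $36 i \sqrt{47} \approx 246.8 i$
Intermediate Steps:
$b{\left(n \right)} = -1 + 4 n$
$V{\left(q \right)} = q \left(6 + q\right)$
$r{\left(g,G \right)} = 36 - G$
$j = i \sqrt{47}$ ($j = \sqrt{-48 + 1} = \sqrt{-47} = i \sqrt{47} \approx 6.8557 i$)
$r{\left(34,V{\left(0 \right)} \right)} j = \left(36 - 0 \left(6 + 0\right)\right) i \sqrt{47} = \left(36 - 0 \cdot 6\right) i \sqrt{47} = \left(36 - 0\right) i \sqrt{47} = \left(36 + 0\right) i \sqrt{47} = 36 i \sqrt{47}$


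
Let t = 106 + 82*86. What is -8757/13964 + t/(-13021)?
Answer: -213979209/181825244 ≈ -1.1768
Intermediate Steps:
t = 7158 (t = 106 + 7052 = 7158)
-8757/13964 + t/(-13021) = -8757/13964 + 7158/(-13021) = -8757*1/13964 + 7158*(-1/13021) = -8757/13964 - 7158/13021 = -213979209/181825244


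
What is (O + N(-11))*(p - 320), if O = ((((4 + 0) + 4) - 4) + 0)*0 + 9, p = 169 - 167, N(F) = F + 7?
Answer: -1590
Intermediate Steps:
N(F) = 7 + F
p = 2
O = 9 (O = (((4 + 4) - 4) + 0)*0 + 9 = ((8 - 4) + 0)*0 + 9 = (4 + 0)*0 + 9 = 4*0 + 9 = 0 + 9 = 9)
(O + N(-11))*(p - 320) = (9 + (7 - 11))*(2 - 320) = (9 - 4)*(-318) = 5*(-318) = -1590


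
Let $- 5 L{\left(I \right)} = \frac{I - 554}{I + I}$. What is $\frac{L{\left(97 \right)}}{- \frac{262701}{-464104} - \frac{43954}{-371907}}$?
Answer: $\frac{39439905765948}{57278290491155} \approx 0.68857$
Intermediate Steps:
$L{\left(I \right)} = - \frac{-554 + I}{10 I}$ ($L{\left(I \right)} = - \frac{\left(I - 554\right) \frac{1}{I + I}}{5} = - \frac{\left(-554 + I\right) \frac{1}{2 I}}{5} = - \frac{\frac{1}{2} \frac{1}{I} \left(-554 + I\right)}{5} = - \frac{-554 + I}{10 I}$)
$\frac{L{\left(97 \right)}}{- \frac{262701}{-464104} - \frac{43954}{-371907}} = \frac{\frac{1}{10} \cdot \frac{1}{97} \left(554 - 97\right)}{- \frac{262701}{-464104} - \frac{43954}{-371907}} = \frac{\frac{1}{10} \cdot \frac{1}{97} \left(554 - 97\right)}{\left(-262701\right) \left(- \frac{1}{464104}\right) - - \frac{43954}{371907}} = \frac{\frac{1}{10} \cdot \frac{1}{97} \cdot 457}{\frac{262701}{464104} + \frac{43954}{371907}} = \frac{457}{970 \cdot \frac{118099568023}{172603526328}} = \frac{457}{970} \cdot \frac{172603526328}{118099568023} = \frac{39439905765948}{57278290491155}$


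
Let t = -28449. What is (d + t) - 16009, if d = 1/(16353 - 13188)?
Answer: -140709569/3165 ≈ -44458.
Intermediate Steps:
d = 1/3165 ≈ 0.00031596
(d + t) - 16009 = (1/3165 - 28449) - 16009 = -90041084/3165 - 16009 = -140709569/3165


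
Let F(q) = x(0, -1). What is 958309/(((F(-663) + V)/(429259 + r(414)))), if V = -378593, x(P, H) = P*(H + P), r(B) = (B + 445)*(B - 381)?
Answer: -438527948254/378593 ≈ -1.1583e+6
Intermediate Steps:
r(B) = (-381 + B)*(445 + B) (r(B) = (445 + B)*(-381 + B) = (-381 + B)*(445 + B))
F(q) = 0 (F(q) = 0*(-1 + 0) = 0*(-1) = 0)
958309/(((F(-663) + V)/(429259 + r(414)))) = 958309/(((0 - 378593)/(429259 + (-169545 + 414² + 64*414)))) = 958309/((-378593/(429259 + (-169545 + 171396 + 26496)))) = 958309/((-378593/(429259 + 28347))) = 958309/((-378593/457606)) = 958309/((-378593*1/457606)) = 958309/(-378593/457606) = 958309*(-457606/378593) = -438527948254/378593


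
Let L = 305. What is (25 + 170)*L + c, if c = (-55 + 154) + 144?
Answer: 59718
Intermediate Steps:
c = 243 (c = 99 + 144 = 243)
(25 + 170)*L + c = (25 + 170)*305 + 243 = 195*305 + 243 = 59475 + 243 = 59718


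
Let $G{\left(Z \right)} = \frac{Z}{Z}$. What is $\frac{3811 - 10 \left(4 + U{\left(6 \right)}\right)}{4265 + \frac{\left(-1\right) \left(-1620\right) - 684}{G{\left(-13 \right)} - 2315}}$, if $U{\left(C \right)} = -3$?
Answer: $\frac{338289}{379549} \approx 0.89129$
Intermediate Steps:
$G{\left(Z \right)} = 1$
$\frac{3811 - 10 \left(4 + U{\left(6 \right)}\right)}{4265 + \frac{\left(-1\right) \left(-1620\right) - 684}{G{\left(-13 \right)} - 2315}} = \frac{3811 - 10 \left(4 - 3\right)}{4265 + \frac{\left(-1\right) \left(-1620\right) - 684}{1 - 2315}} = \frac{3811 - 10}{4265 + \frac{1620 - 684}{-2314}} = \frac{3811 - 10}{4265 + 936 \left(- \frac{1}{2314}\right)} = \frac{3801}{4265 - \frac{36}{89}} = \frac{3801}{\frac{379549}{89}} = 3801 \cdot \frac{89}{379549} = \frac{338289}{379549}$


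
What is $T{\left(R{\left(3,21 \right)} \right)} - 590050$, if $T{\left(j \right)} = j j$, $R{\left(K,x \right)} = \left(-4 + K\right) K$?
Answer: $-590041$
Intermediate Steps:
$R{\left(K,x \right)} = K \left(-4 + K\right)$
$T{\left(j \right)} = j^{2}$
$T{\left(R{\left(3,21 \right)} \right)} - 590050 = \left(3 \left(-4 + 3\right)\right)^{2} - 590050 = \left(3 \left(-1\right)\right)^{2} - 590050 = \left(-3\right)^{2} - 590050 = 9 - 590050 = -590041$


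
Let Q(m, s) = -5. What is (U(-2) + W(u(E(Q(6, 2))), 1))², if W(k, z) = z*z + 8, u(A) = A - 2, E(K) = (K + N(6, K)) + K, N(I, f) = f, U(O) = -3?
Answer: 36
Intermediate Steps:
E(K) = 3*K (E(K) = (K + K) + K = 2*K + K = 3*K)
u(A) = -2 + A
W(k, z) = 8 + z² (W(k, z) = z² + 8 = 8 + z²)
(U(-2) + W(u(E(Q(6, 2))), 1))² = (-3 + (8 + 1²))² = (-3 + (8 + 1))² = (-3 + 9)² = 6² = 36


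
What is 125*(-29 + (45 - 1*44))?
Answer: -3500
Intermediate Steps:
125*(-29 + (45 - 1*44)) = 125*(-29 + (45 - 44)) = 125*(-29 + 1) = 125*(-28) = -3500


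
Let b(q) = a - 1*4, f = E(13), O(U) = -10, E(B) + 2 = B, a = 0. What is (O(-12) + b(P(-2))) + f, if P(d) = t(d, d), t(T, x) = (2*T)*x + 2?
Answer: -3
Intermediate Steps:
E(B) = -2 + B
t(T, x) = 2 + 2*T*x (t(T, x) = 2*T*x + 2 = 2 + 2*T*x)
f = 11 (f = -2 + 13 = 11)
P(d) = 2 + 2*d² (P(d) = 2 + 2*d*d = 2 + 2*d²)
b(q) = -4 (b(q) = 0 - 1*4 = 0 - 4 = -4)
(O(-12) + b(P(-2))) + f = (-10 - 4) + 11 = -14 + 11 = -3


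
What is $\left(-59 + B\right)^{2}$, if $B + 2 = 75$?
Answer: $196$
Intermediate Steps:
$B = 73$ ($B = -2 + 75 = 73$)
$\left(-59 + B\right)^{2} = \left(-59 + 73\right)^{2} = 14^{2} = 196$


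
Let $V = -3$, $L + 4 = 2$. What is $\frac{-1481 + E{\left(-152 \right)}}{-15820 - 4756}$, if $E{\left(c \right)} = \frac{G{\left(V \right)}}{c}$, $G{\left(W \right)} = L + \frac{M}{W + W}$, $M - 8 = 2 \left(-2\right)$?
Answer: $\frac{2638}{36651} \approx 0.071976$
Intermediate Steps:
$L = -2$ ($L = -4 + 2 = -2$)
$M = 4$ ($M = 8 + 2 \left(-2\right) = 8 - 4 = 4$)
$G{\left(W \right)} = -2 + \frac{2}{W}$ ($G{\left(W \right)} = -2 + \frac{4}{W + W} = -2 + \frac{4}{2 W} = -2 + 4 \frac{1}{2 W} = -2 + \frac{2}{W}$)
$E{\left(c \right)} = - \frac{8}{3 c}$ ($E{\left(c \right)} = \frac{-2 + \frac{2}{-3}}{c} = \frac{-2 + 2 \left(- \frac{1}{3}\right)}{c} = \frac{-2 - \frac{2}{3}}{c} = - \frac{8}{3 c}$)
$\frac{-1481 + E{\left(-152 \right)}}{-15820 - 4756} = \frac{-1481 - \frac{8}{3 \left(-152\right)}}{-15820 - 4756} = \frac{-1481 - - \frac{1}{57}}{-20576} = \left(-1481 + \frac{1}{57}\right) \left(- \frac{1}{20576}\right) = \left(- \frac{84416}{57}\right) \left(- \frac{1}{20576}\right) = \frac{2638}{36651}$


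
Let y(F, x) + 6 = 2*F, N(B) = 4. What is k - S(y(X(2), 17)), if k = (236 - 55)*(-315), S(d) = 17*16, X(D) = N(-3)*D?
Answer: -57287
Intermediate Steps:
X(D) = 4*D
y(F, x) = -6 + 2*F
S(d) = 272
k = -57015 (k = 181*(-315) = -57015)
k - S(y(X(2), 17)) = -57015 - 1*272 = -57015 - 272 = -57287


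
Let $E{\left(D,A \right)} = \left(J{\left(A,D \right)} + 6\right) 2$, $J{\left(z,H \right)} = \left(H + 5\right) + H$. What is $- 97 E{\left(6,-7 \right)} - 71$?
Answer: $-4533$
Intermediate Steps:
$J{\left(z,H \right)} = 5 + 2 H$ ($J{\left(z,H \right)} = \left(5 + H\right) + H = 5 + 2 H$)
$E{\left(D,A \right)} = 22 + 4 D$ ($E{\left(D,A \right)} = \left(\left(5 + 2 D\right) + 6\right) 2 = \left(11 + 2 D\right) 2 = 22 + 4 D$)
$- 97 E{\left(6,-7 \right)} - 71 = - 97 \left(22 + 4 \cdot 6\right) - 71 = - 97 \left(22 + 24\right) - 71 = \left(-97\right) 46 - 71 = -4462 - 71 = -4533$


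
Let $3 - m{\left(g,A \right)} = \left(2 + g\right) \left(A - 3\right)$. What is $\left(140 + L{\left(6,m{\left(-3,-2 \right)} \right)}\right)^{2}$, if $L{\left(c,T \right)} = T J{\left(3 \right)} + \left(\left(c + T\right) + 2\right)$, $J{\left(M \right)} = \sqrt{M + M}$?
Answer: $21340 - 584 \sqrt{6} \approx 19910.0$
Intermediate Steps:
$m{\left(g,A \right)} = 3 - \left(-3 + A\right) \left(2 + g\right)$ ($m{\left(g,A \right)} = 3 - \left(2 + g\right) \left(A - 3\right) = 3 - \left(2 + g\right) \left(-3 + A\right) = 3 - \left(-3 + A\right) \left(2 + g\right)$)
$J{\left(M \right)} = \sqrt{2} \sqrt{M}$ ($J{\left(M \right)} = \sqrt{2 M} = \sqrt{2} \sqrt{M}$)
$L{\left(c,T \right)} = 2 + T + c + T \sqrt{6}$ ($L{\left(c,T \right)} = T \sqrt{2} \sqrt{3} + \left(\left(c + T\right) + 2\right) = T \sqrt{6} + \left(\left(T + c\right) + 2\right) = T \sqrt{6} + \left(2 + T + c\right) = 2 + T + c + T \sqrt{6}$)
$\left(140 + L{\left(6,m{\left(-3,-2 \right)} \right)}\right)^{2} = \left(140 + \left(2 + \left(9 - -4 + 3 \left(-3\right) - \left(-2\right) \left(-3\right)\right) + 6 + \left(9 - -4 + 3 \left(-3\right) - \left(-2\right) \left(-3\right)\right) \sqrt{6}\right)\right)^{2} = \left(140 + \left(2 + \left(9 + 4 - 9 - 6\right) + 6 + \left(9 + 4 - 9 - 6\right) \sqrt{6}\right)\right)^{2} = \left(140 + \left(2 - 2 + 6 - 2 \sqrt{6}\right)\right)^{2} = \left(140 + \left(6 - 2 \sqrt{6}\right)\right)^{2} = \left(146 - 2 \sqrt{6}\right)^{2}$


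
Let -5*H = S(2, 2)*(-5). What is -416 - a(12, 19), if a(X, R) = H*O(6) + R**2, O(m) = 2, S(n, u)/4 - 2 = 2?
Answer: -809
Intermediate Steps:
S(n, u) = 16 (S(n, u) = 8 + 4*2 = 8 + 8 = 16)
H = 16 (H = -16*(-5)/5 = -1/5*(-80) = 16)
a(X, R) = 32 + R**2 (a(X, R) = 16*2 + R**2 = 32 + R**2)
-416 - a(12, 19) = -416 - (32 + 19**2) = -416 - (32 + 361) = -416 - 1*393 = -416 - 393 = -809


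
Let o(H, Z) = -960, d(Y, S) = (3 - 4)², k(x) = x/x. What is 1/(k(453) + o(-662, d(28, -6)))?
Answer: -1/959 ≈ -0.0010428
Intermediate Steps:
k(x) = 1
d(Y, S) = 1 (d(Y, S) = (-1)² = 1)
1/(k(453) + o(-662, d(28, -6))) = 1/(1 - 960) = 1/(-959) = -1/959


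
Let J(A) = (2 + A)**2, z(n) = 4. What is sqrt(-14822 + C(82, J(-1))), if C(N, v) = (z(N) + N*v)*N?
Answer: I*sqrt(7770) ≈ 88.148*I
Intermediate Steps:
C(N, v) = N*(4 + N*v) (C(N, v) = (4 + N*v)*N = N*(4 + N*v))
sqrt(-14822 + C(82, J(-1))) = sqrt(-14822 + 82*(4 + 82*(2 - 1)**2)) = sqrt(-14822 + 82*(4 + 82*1**2)) = sqrt(-14822 + 82*(4 + 82*1)) = sqrt(-14822 + 82*(4 + 82)) = sqrt(-14822 + 82*86) = sqrt(-14822 + 7052) = sqrt(-7770) = I*sqrt(7770)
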